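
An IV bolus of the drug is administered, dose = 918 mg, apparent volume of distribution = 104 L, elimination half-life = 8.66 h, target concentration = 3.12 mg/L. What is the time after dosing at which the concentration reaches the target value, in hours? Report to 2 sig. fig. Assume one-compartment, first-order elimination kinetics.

13 h

C₀ = Dose / Vd = 918.0 / 104 = 8.827 mg/L
k = ln2 / t½ = 0.693147 / 8.66 = 0.08004 h⁻¹
t = ln(C₀ / C) / k = ln(8.827 / 3.12) / 0.08004
  = ln(2.829) / 0.08004 = 1.040 / 0.08004 = 12.99 h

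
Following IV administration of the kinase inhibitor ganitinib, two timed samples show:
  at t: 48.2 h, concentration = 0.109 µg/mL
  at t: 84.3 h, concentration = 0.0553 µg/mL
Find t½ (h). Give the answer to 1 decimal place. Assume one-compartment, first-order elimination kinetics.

36.9 h

k = ln(C₁/C₂) / (t₂ − t₁) = ln(0.109/0.0553) / (84.3 − 48.2)
  = 0.6786 / 36.10 = 0.01880 h⁻¹
t½ = ln2 / k = 0.693147 / 0.01880 = 36.87 h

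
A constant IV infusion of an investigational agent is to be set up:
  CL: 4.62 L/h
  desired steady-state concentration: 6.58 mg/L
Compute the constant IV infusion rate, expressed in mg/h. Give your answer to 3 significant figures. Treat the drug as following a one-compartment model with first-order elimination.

30.4 mg/h

At steady state, infusion rate R₀ = Css × CL = 6.58 × 4.620 = 30.40 mg/h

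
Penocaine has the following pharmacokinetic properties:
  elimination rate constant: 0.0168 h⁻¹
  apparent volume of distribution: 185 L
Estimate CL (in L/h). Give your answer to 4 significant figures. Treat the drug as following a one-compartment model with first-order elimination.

CL = k × Vd = 0.0168 × 185 = 3.108 L/h

3.108 L/h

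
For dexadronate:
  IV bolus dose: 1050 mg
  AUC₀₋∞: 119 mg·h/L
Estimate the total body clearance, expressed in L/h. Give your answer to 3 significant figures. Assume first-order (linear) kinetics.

8.82 L/h

CL = Dose / AUC = 1050 / 119 = 8.824 L/h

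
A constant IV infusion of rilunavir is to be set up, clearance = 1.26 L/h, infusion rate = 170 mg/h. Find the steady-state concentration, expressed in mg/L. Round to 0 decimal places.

At steady state Css = R₀ / CL = 170 / 1.260 = 134.9 mg/L

135 mg/L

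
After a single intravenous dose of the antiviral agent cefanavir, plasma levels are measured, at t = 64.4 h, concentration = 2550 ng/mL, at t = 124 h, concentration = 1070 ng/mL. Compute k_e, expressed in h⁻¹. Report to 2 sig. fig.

k = ln(C₁/C₂) / (t₂ − t₁) = ln(2550/1070) / (124 − 64.4)
  = 0.8684 / 59.60 = 0.01457 h⁻¹

0.015 h⁻¹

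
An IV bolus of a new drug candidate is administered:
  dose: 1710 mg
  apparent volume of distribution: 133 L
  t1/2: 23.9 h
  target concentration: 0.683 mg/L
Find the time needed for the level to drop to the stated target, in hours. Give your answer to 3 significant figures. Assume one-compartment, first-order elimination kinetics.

C₀ = Dose / Vd = 1710 / 133 = 12.86 mg/L
k = ln2 / t½ = 0.693147 / 23.9 = 0.02900 h⁻¹
t = ln(C₀ / C) / k = ln(12.86 / 0.683) / 0.02900
  = ln(18.83) / 0.02900 = 2.935 / 0.02900 = 101.2 h

101 h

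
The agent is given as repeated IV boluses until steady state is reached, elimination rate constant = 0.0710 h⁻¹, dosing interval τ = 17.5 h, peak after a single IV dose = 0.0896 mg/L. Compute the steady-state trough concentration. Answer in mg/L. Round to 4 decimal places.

e^(−kτ) = e^(−0.07100 × 17.5) = 0.2887
Accumulation ratio R = 1 / (1 − e^(−kτ)) = 1 / (1 − 0.2887) = 1.406
Steady-state trough = C₀ × R × e^(−kτ) = 0.0896 × 1.406 × 0.2887 = 0.03637 mg/L

0.0364 mg/L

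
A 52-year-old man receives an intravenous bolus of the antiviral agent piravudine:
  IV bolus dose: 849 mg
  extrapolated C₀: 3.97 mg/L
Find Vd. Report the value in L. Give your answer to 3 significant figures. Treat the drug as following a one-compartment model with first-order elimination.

214 L

Vd = Dose / C₀ = 849.0 / 3.97 = 213.9 L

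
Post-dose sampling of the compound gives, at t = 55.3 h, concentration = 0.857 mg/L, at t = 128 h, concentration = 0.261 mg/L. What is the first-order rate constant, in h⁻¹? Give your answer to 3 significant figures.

0.0164 h⁻¹

k = ln(C₁/C₂) / (t₂ − t₁) = ln(0.857/0.261) / (128 − 55.3)
  = 1.189 / 72.70 = 0.01635 h⁻¹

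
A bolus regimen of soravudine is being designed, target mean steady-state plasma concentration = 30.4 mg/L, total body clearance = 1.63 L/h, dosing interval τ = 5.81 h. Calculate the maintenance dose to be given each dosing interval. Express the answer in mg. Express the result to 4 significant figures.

287.9 mg

At steady state, Dose/τ = Css × CL.
Dose = Css × CL × τ = 30.4 × 1.630 × 5.81 = 287.9 mg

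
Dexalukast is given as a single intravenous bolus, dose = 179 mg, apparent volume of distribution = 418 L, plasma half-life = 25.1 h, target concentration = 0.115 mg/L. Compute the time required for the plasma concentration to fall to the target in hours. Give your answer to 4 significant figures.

C₀ = Dose / Vd = 179.0 / 418 = 0.4282 mg/L
k = ln2 / t½ = 0.693147 / 25.1 = 0.02762 h⁻¹
t = ln(C₀ / C) / k = ln(0.4282 / 0.115) / 0.02762
  = ln(3.723) / 0.02762 = 1.315 / 0.02762 = 47.61 h

47.61 h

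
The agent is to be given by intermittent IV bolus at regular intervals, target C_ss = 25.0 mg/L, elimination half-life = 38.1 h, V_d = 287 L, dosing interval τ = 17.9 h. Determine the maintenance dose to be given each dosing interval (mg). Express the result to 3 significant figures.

2340 mg

k = ln2 / t½ = 0.693147 / 38.1 = 0.01819 h⁻¹
CL = k × Vd = 0.01819 × 287 = 5.221 L/h
At steady state, Dose/τ = Css × CL.
Dose = Css × CL × τ = 25.0 × 5.221 × 17.9 = 2336 mg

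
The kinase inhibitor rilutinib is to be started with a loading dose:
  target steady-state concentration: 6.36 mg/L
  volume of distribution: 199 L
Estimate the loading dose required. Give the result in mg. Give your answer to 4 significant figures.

LD = Css × Vd = 6.36 × 199 = 1266 mg

1266 mg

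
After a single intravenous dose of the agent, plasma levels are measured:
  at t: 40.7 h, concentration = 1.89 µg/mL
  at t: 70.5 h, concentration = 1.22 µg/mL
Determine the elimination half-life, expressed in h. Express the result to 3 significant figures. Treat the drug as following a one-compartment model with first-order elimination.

47.2 h

k = ln(C₁/C₂) / (t₂ − t₁) = ln(1.89/1.22) / (70.5 − 40.7)
  = 0.4377 / 29.80 = 0.01469 h⁻¹
t½ = ln2 / k = 0.693147 / 0.01469 = 47.18 h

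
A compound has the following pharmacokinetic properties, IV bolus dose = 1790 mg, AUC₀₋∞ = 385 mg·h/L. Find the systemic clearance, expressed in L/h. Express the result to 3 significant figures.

CL = Dose / AUC = 1790 / 385 = 4.649 L/h

4.65 L/h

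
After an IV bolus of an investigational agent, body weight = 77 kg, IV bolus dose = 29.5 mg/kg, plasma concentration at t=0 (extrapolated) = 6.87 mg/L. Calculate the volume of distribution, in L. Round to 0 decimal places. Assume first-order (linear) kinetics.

331 L

Dose = 29.5 × 77 = 2272 mg
Vd = Dose / C₀ = 2272 / 6.87 = 330.7 L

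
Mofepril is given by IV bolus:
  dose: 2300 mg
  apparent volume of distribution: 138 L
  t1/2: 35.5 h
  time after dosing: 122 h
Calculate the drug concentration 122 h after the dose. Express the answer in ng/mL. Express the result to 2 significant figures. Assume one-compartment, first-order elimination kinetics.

1500 ng/mL

C₀ = Dose / Vd = 2300 / 138 = 16.67 mg/L
k = ln2 / t½ = 0.693147 / 35.5 = 0.01953 h⁻¹
C = C₀ · e^(−k·t) = 16.67 × e^(−0.01953 × 122)
  = 16.67 × 0.09230 = 1.539 mg/L
Convert: 1.539 mg/L × 1000 = 1539 ng/mL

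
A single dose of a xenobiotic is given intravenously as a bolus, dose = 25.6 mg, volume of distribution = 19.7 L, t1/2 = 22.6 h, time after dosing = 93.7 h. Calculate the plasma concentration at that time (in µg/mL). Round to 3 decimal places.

0.073 µg/mL

C₀ = Dose / Vd = 25.60 / 19.7 = 1.299 mg/L
k = ln2 / t½ = 0.693147 / 22.6 = 0.03067 h⁻¹
C = C₀ · e^(−k·t) = 1.299 × e^(−0.03067 × 93.7)
  = 1.299 × 0.05649 = 0.07338 mg/L
(0.07338 mg/L = 0.07338 µg/mL)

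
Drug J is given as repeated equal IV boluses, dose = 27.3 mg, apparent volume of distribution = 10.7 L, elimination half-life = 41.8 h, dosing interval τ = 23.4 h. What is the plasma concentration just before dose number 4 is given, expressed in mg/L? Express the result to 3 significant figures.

3.70 mg/L

C₀ per dose = Dose / Vd = 27.3 / 10.7 = 2.551 mg/L
k = ln2 / t½ = 0.693147 / 41.8 = 0.01658 h⁻¹
Fraction remaining after one interval: r = e^(−kτ) = e^(−0.01658 × 23.4) = 0.6784
Before dose 4, 3 doses have been given (aged 1τ, 2τ, 3τ).
C_trough = C₀ × (r + r² + … + r^3) = C₀ × r(1−r^3)/(1−r)
        = 2.551 × 0.6784 × (1 − 0.3122) / (1 − 0.6784) = 3.701 mg/L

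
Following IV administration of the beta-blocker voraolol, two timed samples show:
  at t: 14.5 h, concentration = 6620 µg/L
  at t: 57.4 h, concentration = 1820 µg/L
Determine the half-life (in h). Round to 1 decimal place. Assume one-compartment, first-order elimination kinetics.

k = ln(C₁/C₂) / (t₂ − t₁) = ln(6620/1820) / (57.4 − 14.5)
  = 1.291 / 42.90 = 0.03009 h⁻¹
t½ = ln2 / k = 0.693147 / 0.03009 = 23.04 h

23.0 h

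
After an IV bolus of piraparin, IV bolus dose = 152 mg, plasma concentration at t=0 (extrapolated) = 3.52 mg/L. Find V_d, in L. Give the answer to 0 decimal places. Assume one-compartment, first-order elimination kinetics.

Vd = Dose / C₀ = 152.0 / 3.52 = 43.18 L

43 L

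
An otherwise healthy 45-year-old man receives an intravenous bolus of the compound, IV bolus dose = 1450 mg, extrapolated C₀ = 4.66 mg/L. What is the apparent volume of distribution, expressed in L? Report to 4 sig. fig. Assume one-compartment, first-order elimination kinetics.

Vd = Dose / C₀ = 1450 / 4.66 = 311.2 L

311.2 L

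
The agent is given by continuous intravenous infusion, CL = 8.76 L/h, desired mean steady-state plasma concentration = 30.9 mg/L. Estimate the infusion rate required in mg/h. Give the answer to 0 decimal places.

271 mg/h

At steady state, infusion rate R₀ = Css × CL = 30.9 × 8.760 = 270.7 mg/h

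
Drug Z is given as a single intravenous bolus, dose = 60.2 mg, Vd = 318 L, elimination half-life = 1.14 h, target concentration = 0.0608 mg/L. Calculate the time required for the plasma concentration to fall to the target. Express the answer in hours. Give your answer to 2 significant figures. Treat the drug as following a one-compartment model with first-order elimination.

1.9 h

C₀ = Dose / Vd = 60.20 / 318 = 0.1893 mg/L
k = ln2 / t½ = 0.693147 / 1.14 = 0.6080 h⁻¹
t = ln(C₀ / C) / k = ln(0.1893 / 0.0608) / 0.6080
  = ln(3.113) / 0.6080 = 1.136 / 0.6080 = 1.868 h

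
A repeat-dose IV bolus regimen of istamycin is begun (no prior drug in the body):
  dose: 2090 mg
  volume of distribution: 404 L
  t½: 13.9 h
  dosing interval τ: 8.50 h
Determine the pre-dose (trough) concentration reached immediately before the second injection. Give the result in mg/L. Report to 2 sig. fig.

3.4 mg/L

C₀ per dose = Dose / Vd = 2090 / 404 = 5.173 mg/L
k = ln2 / t½ = 0.693147 / 13.9 = 0.04987 h⁻¹
Fraction remaining after one interval: r = e^(−kτ) = e^(−0.04987 × 8.50) = 0.6545
Before dose 2, 1 dose has been given (aged 1τ).
C_trough = C₀ × r = 5.173 × 0.6545 = 3.386 mg/L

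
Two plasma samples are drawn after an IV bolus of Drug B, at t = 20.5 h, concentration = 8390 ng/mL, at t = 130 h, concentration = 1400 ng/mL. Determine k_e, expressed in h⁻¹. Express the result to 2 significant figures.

k = ln(C₁/C₂) / (t₂ − t₁) = ln(8390/1400) / (130 − 20.5)
  = 1.791 / 109.5 = 0.01636 h⁻¹

0.016 h⁻¹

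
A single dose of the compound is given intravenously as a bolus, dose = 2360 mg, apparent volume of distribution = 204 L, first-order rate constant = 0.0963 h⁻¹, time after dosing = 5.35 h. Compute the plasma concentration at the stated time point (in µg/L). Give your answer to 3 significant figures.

6910 µg/L

C₀ = Dose / Vd = 2360 / 204 = 11.57 mg/L
C = C₀ · e^(−k·t) = 11.57 × e^(−0.09630 × 5.35)
  = 11.57 × 0.5974 = 6.912 mg/L
Convert: 6.912 mg/L × 1000 = 6912 µg/L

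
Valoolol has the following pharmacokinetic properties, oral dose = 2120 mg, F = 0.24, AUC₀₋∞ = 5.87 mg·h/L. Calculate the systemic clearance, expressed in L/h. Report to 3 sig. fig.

CL = F·Dose / AUC = 0.24 × 2120 / 5.87 = 86.68 L/h

86.7 L/h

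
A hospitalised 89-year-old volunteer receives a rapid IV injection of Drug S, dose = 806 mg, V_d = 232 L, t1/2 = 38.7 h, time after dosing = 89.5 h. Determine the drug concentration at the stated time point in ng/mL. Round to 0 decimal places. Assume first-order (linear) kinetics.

699 ng/mL

C₀ = Dose / Vd = 806.0 / 232 = 3.474 mg/L
k = ln2 / t½ = 0.693147 / 38.7 = 0.01791 h⁻¹
C = C₀ · e^(−k·t) = 3.474 × e^(−0.01791 × 89.5)
  = 3.474 × 0.2013 = 0.6993 mg/L
Convert: 0.6993 mg/L × 1000 = 699.3 ng/mL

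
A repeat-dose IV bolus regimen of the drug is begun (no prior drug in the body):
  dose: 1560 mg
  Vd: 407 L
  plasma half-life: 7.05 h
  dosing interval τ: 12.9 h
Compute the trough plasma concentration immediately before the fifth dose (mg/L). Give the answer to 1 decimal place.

C₀ per dose = Dose / Vd = 1560 / 407 = 3.833 mg/L
k = ln2 / t½ = 0.693147 / 7.05 = 0.09832 h⁻¹
Fraction remaining after one interval: r = e^(−kτ) = e^(−0.09832 × 12.9) = 0.2813
Before dose 5, 4 doses have been given (aged 1τ, 2τ, 3τ, 4τ).
C_trough = C₀ × (r + r² + … + r^4) = C₀ × r(1−r^4)/(1−r)
        = 3.833 × 0.2813 × (1 − 0.006262) / (1 − 0.2813) = 1.491 mg/L

1.5 mg/L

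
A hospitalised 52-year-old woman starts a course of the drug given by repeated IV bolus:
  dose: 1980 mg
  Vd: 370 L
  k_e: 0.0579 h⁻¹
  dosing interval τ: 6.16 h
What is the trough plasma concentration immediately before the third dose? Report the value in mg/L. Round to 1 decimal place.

C₀ per dose = Dose / Vd = 1980 / 370 = 5.351 mg/L
Fraction remaining after one interval: r = e^(−kτ) = e^(−0.05790 × 6.16) = 0.7000
Before dose 3, 2 doses have been given (aged 1τ, 2τ).
C_trough = C₀ × (r + r²) = 5.351 × (0.7000 + 0.4900) = 6.368 mg/L

6.4 mg/L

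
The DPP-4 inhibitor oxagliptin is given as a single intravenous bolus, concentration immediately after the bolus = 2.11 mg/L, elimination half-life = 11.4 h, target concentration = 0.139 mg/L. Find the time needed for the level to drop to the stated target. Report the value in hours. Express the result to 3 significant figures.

k = ln2 / t½ = 0.693147 / 11.4 = 0.06080 h⁻¹
t = ln(C₀ / C) / k = ln(2.110 / 0.139) / 0.06080
  = ln(15.18) / 0.06080 = 2.720 / 0.06080 = 44.74 h

44.7 h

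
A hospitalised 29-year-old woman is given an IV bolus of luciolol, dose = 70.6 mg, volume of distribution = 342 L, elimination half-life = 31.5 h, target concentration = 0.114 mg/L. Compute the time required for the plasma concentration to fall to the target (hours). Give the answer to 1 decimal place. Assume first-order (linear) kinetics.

C₀ = Dose / Vd = 70.60 / 342 = 0.2064 mg/L
k = ln2 / t½ = 0.693147 / 31.5 = 0.02200 h⁻¹
t = ln(C₀ / C) / k = ln(0.2064 / 0.114) / 0.02200
  = ln(1.811) / 0.02200 = 0.5939 / 0.02200 = 27.00 h

27.0 h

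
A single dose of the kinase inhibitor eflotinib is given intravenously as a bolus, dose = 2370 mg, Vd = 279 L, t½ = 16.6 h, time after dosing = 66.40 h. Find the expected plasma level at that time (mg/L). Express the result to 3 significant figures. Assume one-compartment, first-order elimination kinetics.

0.531 mg/L

C₀ = Dose / Vd = 2370 / 279 = 8.495 mg/L
k = ln2 / t½ = 0.693147 / 16.6 = 0.04176 h⁻¹
t / t½ = 66.40 / 16.6 = 4 half-lives
C = C₀ × (1/2)^4 = 8.495 × 0.06250 = 0.5309 mg/L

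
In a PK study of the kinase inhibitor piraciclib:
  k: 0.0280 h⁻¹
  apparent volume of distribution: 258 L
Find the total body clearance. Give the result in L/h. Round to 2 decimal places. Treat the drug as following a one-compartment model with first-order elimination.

7.22 L/h

CL = k × Vd = 0.0280 × 258 = 7.224 L/h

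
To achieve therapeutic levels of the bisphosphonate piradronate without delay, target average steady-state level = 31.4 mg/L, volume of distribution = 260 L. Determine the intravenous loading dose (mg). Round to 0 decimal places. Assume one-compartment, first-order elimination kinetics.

LD = Css × Vd = 31.4 × 260 = 8164 mg

8164 mg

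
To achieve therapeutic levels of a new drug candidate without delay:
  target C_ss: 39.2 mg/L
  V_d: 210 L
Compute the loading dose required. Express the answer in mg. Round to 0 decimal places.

8232 mg

LD = Css × Vd = 39.2 × 210 = 8232 mg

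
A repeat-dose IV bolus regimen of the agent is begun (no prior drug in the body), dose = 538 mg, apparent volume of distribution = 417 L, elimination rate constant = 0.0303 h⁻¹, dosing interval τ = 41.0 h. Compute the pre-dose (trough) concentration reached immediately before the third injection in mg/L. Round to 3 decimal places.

0.480 mg/L

C₀ per dose = Dose / Vd = 538 / 417 = 1.290 mg/L
Fraction remaining after one interval: r = e^(−kτ) = e^(−0.03030 × 41.0) = 0.2887
Before dose 3, 2 doses have been given (aged 1τ, 2τ).
C_trough = C₀ × (r + r²) = 1.290 × (0.2887 + 0.08335) = 0.4799 mg/L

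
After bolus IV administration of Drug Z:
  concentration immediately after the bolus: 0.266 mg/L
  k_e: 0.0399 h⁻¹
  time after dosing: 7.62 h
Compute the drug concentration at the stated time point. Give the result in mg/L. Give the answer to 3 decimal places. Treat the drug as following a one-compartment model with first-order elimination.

0.196 mg/L

C = C₀ · e^(−k·t) = 0.2660 × e^(−0.03990 × 7.62)
  = 0.2660 × 0.7378 = 0.1963 mg/L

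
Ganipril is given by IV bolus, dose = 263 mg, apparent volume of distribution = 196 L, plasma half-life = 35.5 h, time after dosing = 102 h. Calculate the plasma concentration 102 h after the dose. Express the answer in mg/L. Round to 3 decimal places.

0.183 mg/L

C₀ = Dose / Vd = 263.0 / 196 = 1.342 mg/L
k = ln2 / t½ = 0.693147 / 35.5 = 0.01953 h⁻¹
C = C₀ · e^(−k·t) = 1.342 × e^(−0.01953 × 102)
  = 1.342 × 0.1364 = 0.1830 mg/L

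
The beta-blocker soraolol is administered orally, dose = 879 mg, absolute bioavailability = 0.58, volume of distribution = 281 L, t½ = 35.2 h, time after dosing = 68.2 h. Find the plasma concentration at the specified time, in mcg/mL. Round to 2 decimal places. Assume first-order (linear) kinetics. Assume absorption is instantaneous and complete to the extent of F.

Amount reaching circulation = F × Dose = 0.58 × 879.0 = 509.8 mg
C₀ = F·Dose / Vd = 509.8 / 281 = 1.814 mg/L
k = ln2 / t½ = 0.693147 / 35.2 = 0.01969 h⁻¹
C = C₀ · e^(−k·t) = 1.814 × e^(−0.01969 × 68.2)
  = 1.814 × 0.2611 = 0.4736 mg/L
(0.4736 mg/L = 0.4736 mcg/mL)

0.47 mcg/mL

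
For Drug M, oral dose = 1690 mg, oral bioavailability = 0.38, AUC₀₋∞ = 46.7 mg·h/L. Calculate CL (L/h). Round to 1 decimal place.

CL = F·Dose / AUC = 0.38 × 1690 / 46.7 = 13.75 L/h

13.8 L/h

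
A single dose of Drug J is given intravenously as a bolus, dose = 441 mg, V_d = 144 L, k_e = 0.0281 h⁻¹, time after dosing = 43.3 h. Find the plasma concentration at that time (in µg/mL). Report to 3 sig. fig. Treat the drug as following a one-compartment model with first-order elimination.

0.907 µg/mL

C₀ = Dose / Vd = 441.0 / 144 = 3.063 mg/L
C = C₀ · e^(−k·t) = 3.063 × e^(−0.02810 × 43.3)
  = 3.063 × 0.2962 = 0.9073 mg/L
(0.9073 mg/L = 0.9073 µg/mL)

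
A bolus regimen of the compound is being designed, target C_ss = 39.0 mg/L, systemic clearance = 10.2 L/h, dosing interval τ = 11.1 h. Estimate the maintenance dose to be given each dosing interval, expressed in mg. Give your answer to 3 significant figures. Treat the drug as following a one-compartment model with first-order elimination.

At steady state, Dose/τ = Css × CL.
Dose = Css × CL × τ = 39.0 × 10.20 × 11.1 = 4416 mg

4420 mg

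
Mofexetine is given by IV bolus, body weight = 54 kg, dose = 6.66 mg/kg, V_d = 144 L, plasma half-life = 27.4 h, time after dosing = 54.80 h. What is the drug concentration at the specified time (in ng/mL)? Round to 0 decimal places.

624 ng/mL

Total dose = 6.66 × 54 = 359.6 mg
C₀ = Dose / Vd = 359.6 / 144 = 2.497 mg/L
k = ln2 / t½ = 0.693147 / 27.4 = 0.02530 h⁻¹
t / t½ = 54.80 / 27.4 = 2 half-lives
C = C₀ × (1/2)^2 = 2.497 × 0.2500 = 0.6243 mg/L
Convert: 0.6243 mg/L × 1000 = 624.3 ng/mL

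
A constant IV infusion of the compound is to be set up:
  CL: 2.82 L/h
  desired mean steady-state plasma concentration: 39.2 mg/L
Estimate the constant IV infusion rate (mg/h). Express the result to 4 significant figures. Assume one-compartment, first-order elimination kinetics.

At steady state, infusion rate R₀ = Css × CL = 39.2 × 2.820 = 110.5 mg/h

110.5 mg/h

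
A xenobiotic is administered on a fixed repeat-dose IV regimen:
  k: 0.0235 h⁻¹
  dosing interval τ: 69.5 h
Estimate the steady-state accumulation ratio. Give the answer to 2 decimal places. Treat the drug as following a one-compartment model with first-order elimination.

e^(−kτ) = e^(−0.02350 × 69.5) = 0.1953
Accumulation ratio R = 1 / (1 − e^(−kτ)) = 1 / (1 − 0.1953) = 1.243

1.24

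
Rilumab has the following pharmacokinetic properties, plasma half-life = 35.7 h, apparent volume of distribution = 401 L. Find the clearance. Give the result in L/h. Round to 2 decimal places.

k = ln2 / t½ = 0.693147 / 35.7 = 0.01942 h⁻¹
CL = k × Vd = 0.01942 × 401 = 7.787 L/h

7.79 L/h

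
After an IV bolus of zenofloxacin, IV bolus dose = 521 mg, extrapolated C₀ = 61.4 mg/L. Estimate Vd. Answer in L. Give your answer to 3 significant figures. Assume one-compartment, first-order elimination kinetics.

Vd = Dose / C₀ = 521.0 / 61.4 = 8.485 L

8.49 L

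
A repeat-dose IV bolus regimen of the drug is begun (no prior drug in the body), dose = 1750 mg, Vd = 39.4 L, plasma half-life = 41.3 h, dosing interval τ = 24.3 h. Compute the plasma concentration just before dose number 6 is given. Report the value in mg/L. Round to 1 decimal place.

76.7 mg/L

C₀ per dose = Dose / Vd = 1750 / 39.4 = 44.42 mg/L
k = ln2 / t½ = 0.693147 / 41.3 = 0.01678 h⁻¹
Fraction remaining after one interval: r = e^(−kτ) = e^(−0.01678 × 24.3) = 0.6651
Before dose 6, 5 doses have been given (aged 1τ, 2τ, 3τ, 4τ, 5τ).
C_trough = C₀ × (r + r² + … + r^5) = C₀ × r(1−r^5)/(1−r)
        = 44.42 × 0.6651 × (1 − 0.1301) / (1 − 0.6651) = 76.74 mg/L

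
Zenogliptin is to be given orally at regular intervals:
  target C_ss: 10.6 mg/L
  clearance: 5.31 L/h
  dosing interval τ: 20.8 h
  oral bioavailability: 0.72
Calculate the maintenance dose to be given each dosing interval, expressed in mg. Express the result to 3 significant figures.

1630 mg

At steady state, F × (Dose/τ) = Css × CL.
Dose = Css × CL × τ / F = 10.6 × 5.310 × 20.8 / 0.72 = 1626 mg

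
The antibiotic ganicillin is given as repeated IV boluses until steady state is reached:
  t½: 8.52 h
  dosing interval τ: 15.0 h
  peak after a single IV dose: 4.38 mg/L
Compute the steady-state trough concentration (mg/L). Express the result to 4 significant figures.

k = ln2 / t½ = 0.693147 / 8.52 = 0.08136 h⁻¹
e^(−kτ) = e^(−0.08136 × 15.0) = 0.2951
Accumulation ratio R = 1 / (1 − e^(−kτ)) = 1 / (1 − 0.2951) = 1.419
Steady-state trough = C₀ × R × e^(−kτ) = 4.38 × 1.419 × 0.2951 = 1.834 mg/L

1.834 mg/L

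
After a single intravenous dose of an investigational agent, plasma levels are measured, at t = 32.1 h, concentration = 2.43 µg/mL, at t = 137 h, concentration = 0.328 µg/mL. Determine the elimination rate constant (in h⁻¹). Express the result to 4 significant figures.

k = ln(C₁/C₂) / (t₂ − t₁) = ln(2.43/0.328) / (137 − 32.1)
  = 2.003 / 104.9 = 0.01909 h⁻¹

0.01909 h⁻¹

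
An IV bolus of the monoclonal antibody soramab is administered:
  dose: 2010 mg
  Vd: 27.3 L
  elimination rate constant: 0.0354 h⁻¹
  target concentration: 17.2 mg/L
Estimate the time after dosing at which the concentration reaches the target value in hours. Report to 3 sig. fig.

C₀ = Dose / Vd = 2010 / 27.3 = 73.63 mg/L
t = ln(C₀ / C) / k = ln(73.63 / 17.2) / 0.03540
  = ln(4.281) / 0.03540 = 1.454 / 0.03540 = 41.07 h

41.1 h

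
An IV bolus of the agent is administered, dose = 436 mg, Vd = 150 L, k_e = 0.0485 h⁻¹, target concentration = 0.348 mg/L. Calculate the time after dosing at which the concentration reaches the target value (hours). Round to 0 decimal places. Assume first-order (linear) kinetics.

C₀ = Dose / Vd = 436.0 / 150 = 2.907 mg/L
t = ln(C₀ / C) / k = ln(2.907 / 0.348) / 0.04850
  = ln(8.353) / 0.04850 = 2.123 / 0.04850 = 43.77 h

44 h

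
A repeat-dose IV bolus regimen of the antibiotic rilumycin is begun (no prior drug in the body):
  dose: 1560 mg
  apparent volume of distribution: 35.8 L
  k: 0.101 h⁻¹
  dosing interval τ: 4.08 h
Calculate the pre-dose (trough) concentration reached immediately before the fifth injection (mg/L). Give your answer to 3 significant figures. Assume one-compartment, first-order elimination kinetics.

69.0 mg/L

C₀ per dose = Dose / Vd = 1560 / 35.8 = 43.58 mg/L
Fraction remaining after one interval: r = e^(−kτ) = e^(−0.1010 × 4.08) = 0.6623
Before dose 5, 4 doses have been given (aged 1τ, 2τ, 3τ, 4τ).
C_trough = C₀ × (r + r² + … + r^4) = C₀ × r(1−r^4)/(1−r)
        = 43.58 × 0.6623 × (1 − 0.1924) / (1 − 0.6623) = 69.03 mg/L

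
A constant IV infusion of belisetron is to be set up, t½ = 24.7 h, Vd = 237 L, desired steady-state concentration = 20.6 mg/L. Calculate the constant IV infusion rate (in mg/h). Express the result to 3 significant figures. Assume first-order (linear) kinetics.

k = ln2 / t½ = 0.693147 / 24.7 = 0.02806 h⁻¹
CL = k × Vd = 0.02806 × 237 = 6.650 L/h
At steady state, infusion rate R₀ = Css × CL = 20.6 × 6.650 = 137.0 mg/h

137 mg/h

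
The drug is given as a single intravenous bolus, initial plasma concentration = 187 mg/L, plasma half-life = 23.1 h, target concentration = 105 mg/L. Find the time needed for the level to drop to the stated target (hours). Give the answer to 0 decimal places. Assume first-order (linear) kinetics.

k = ln2 / t½ = 0.693147 / 23.1 = 0.03001 h⁻¹
t = ln(C₀ / C) / k = ln(187.0 / 105) / 0.03001
  = ln(1.781) / 0.03001 = 0.5772 / 0.03001 = 19.23 h

19 h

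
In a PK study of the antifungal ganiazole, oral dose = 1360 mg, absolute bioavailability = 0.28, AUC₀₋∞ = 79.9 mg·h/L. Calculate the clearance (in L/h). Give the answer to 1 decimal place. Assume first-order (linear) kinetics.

4.8 L/h

CL = F·Dose / AUC = 0.28 × 1360 / 79.9 = 4.766 L/h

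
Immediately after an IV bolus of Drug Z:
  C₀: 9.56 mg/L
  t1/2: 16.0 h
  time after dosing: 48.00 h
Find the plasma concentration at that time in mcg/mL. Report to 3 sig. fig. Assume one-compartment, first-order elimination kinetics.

1.20 mcg/mL

k = ln2 / t½ = 0.693147 / 16.0 = 0.04332 h⁻¹
t / t½ = 48.00 / 16.0 = 3 half-lives
C = C₀ × (1/2)^3 = 9.560 × 0.1250 = 1.195 mg/L
(1.195 mg/L = 1.195 mcg/mL)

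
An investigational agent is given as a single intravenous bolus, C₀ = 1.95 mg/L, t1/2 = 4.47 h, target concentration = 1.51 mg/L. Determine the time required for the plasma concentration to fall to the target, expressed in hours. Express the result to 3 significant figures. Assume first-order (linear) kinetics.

1.65 h

k = ln2 / t½ = 0.693147 / 4.47 = 0.1551 h⁻¹
t = ln(C₀ / C) / k = ln(1.950 / 1.51) / 0.1551
  = ln(1.291) / 0.1551 = 0.2554 / 0.1551 = 1.647 h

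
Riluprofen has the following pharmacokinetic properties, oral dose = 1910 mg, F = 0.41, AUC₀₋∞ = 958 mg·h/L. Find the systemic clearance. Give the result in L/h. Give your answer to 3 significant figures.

0.817 L/h

CL = F·Dose / AUC = 0.41 × 1910 / 958 = 0.8174 L/h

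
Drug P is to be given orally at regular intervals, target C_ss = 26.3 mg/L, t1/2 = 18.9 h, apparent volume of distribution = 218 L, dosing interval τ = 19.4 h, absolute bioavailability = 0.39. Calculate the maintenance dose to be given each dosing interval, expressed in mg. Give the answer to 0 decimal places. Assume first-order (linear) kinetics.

k = ln2 / t½ = 0.693147 / 18.9 = 0.03667 h⁻¹
CL = k × Vd = 0.03667 × 218 = 7.994 L/h
At steady state, F × (Dose/τ) = Css × CL.
Dose = Css × CL × τ / F = 26.3 × 7.994 × 19.4 / 0.39 = 10460 mg

10460 mg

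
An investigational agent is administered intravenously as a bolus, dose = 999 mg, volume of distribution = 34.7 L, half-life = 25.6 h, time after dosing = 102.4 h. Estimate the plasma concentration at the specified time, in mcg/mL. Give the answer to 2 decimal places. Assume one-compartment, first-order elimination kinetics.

C₀ = Dose / Vd = 999.0 / 34.7 = 28.79 mg/L
k = ln2 / t½ = 0.693147 / 25.6 = 0.02708 h⁻¹
t / t½ = 102.4 / 25.6 = 4 half-lives
C = C₀ × (1/2)^4 = 28.79 × 0.06250 = 1.799 mg/L
(1.799 mg/L = 1.799 mcg/mL)

1.80 mcg/mL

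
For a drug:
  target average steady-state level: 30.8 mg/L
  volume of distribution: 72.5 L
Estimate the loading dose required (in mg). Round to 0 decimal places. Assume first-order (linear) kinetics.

2233 mg

LD = Css × Vd = 30.8 × 72.5 = 2233 mg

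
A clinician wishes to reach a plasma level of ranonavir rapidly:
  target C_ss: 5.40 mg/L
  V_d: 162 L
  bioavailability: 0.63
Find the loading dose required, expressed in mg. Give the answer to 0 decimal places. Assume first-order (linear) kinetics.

LD = Css × Vd / F = 5.40 × 162 / 0.63 = 1389 mg

1389 mg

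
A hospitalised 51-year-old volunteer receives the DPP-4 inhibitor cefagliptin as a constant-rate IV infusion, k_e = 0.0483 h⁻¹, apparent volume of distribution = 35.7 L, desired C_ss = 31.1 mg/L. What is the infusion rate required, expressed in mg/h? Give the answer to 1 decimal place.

53.6 mg/h

CL = k × Vd = 0.04830 × 35.7 = 1.724 L/h
At steady state, infusion rate R₀ = Css × CL = 31.1 × 1.724 = 53.62 mg/h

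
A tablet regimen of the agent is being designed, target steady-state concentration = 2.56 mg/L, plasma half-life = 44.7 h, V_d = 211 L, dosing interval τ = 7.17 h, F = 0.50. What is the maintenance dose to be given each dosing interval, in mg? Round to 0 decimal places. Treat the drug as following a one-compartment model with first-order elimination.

120 mg

k = ln2 / t½ = 0.693147 / 44.7 = 0.01551 h⁻¹
CL = k × Vd = 0.01551 × 211 = 3.273 L/h
At steady state, F × (Dose/τ) = Css × CL.
Dose = Css × CL × τ / F = 2.56 × 3.273 × 7.17 / 0.50 = 120.2 mg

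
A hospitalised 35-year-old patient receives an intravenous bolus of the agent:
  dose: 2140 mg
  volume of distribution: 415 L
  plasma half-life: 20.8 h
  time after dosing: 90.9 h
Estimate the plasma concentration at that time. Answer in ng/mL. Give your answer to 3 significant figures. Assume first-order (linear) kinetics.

249 ng/mL

C₀ = Dose / Vd = 2140 / 415 = 5.157 mg/L
k = ln2 / t½ = 0.693147 / 20.8 = 0.03332 h⁻¹
C = C₀ · e^(−k·t) = 5.157 × e^(−0.03332 × 90.9)
  = 5.157 × 0.04837 = 0.2494 mg/L
Convert: 0.2494 mg/L × 1000 = 249.4 ng/mL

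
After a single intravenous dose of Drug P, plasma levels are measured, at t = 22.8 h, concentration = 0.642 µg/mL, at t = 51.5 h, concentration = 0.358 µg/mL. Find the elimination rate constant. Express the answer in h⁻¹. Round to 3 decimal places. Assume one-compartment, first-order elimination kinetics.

0.020 h⁻¹

k = ln(C₁/C₂) / (t₂ − t₁) = ln(0.642/0.358) / (51.5 − 22.8)
  = 0.5841 / 28.70 = 0.02035 h⁻¹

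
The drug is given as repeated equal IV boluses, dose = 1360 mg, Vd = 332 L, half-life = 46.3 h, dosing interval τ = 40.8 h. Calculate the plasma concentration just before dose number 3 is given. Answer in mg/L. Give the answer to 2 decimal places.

3.43 mg/L

C₀ per dose = Dose / Vd = 1360 / 332 = 4.096 mg/L
k = ln2 / t½ = 0.693147 / 46.3 = 0.01497 h⁻¹
Fraction remaining after one interval: r = e^(−kτ) = e^(−0.01497 × 40.8) = 0.5429
Before dose 3, 2 doses have been given (aged 1τ, 2τ).
C_trough = C₀ × (r + r²) = 4.096 × (0.5429 + 0.2947) = 3.431 mg/L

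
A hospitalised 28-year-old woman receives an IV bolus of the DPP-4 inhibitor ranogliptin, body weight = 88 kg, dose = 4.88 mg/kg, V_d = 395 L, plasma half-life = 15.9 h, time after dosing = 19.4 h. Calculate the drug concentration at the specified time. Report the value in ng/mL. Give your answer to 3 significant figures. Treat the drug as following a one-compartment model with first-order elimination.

Total dose = 4.88 × 88 = 429.4 mg
C₀ = Dose / Vd = 429.4 / 395 = 1.087 mg/L
k = ln2 / t½ = 0.693147 / 15.9 = 0.04359 h⁻¹
C = C₀ · e^(−k·t) = 1.087 × e^(−0.04359 × 19.4)
  = 1.087 × 0.4293 = 0.4666 mg/L
Convert: 0.4666 mg/L × 1000 = 466.6 ng/mL

467 ng/mL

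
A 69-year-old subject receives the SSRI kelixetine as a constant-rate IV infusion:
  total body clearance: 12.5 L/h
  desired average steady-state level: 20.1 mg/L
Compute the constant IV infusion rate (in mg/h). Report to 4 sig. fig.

251.3 mg/h

At steady state, infusion rate R₀ = Css × CL = 20.1 × 12.50 = 251.3 mg/h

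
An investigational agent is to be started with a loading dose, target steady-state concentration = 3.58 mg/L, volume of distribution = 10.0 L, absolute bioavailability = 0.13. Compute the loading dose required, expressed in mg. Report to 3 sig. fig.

275 mg

LD = Css × Vd / F = 3.58 × 10.0 / 0.13 = 275.4 mg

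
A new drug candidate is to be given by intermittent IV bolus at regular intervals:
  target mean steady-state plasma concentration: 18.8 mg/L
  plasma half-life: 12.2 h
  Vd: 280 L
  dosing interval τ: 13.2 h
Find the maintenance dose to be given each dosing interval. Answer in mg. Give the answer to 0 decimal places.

k = ln2 / t½ = 0.693147 / 12.2 = 0.05682 h⁻¹
CL = k × Vd = 0.05682 × 280 = 15.91 L/h
At steady state, Dose/τ = Css × CL.
Dose = Css × CL × τ = 18.8 × 15.91 × 13.2 = 3948 mg

3948 mg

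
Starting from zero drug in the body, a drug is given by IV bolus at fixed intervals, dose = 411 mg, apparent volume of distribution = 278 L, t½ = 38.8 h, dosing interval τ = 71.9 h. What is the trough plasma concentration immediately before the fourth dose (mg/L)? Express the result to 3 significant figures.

0.554 mg/L

C₀ per dose = Dose / Vd = 411 / 278 = 1.478 mg/L
k = ln2 / t½ = 0.693147 / 38.8 = 0.01786 h⁻¹
Fraction remaining after one interval: r = e^(−kτ) = e^(−0.01786 × 71.9) = 0.2769
Before dose 4, 3 doses have been given (aged 1τ, 2τ, 3τ).
C_trough = C₀ × (r + r² + … + r^3) = C₀ × r(1−r^3)/(1−r)
        = 1.478 × 0.2769 × (1 − 0.02123) / (1 − 0.2769) = 0.5540 mg/L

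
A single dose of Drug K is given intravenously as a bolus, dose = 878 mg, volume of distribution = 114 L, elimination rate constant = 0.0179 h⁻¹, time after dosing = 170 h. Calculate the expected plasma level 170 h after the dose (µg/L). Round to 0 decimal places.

C₀ = Dose / Vd = 878.0 / 114 = 7.702 mg/L
C = C₀ · e^(−k·t) = 7.702 × e^(−0.01790 × 170)
  = 7.702 × 0.04769 = 0.3673 mg/L
Convert: 0.3673 mg/L × 1000 = 367.3 µg/L

367 µg/L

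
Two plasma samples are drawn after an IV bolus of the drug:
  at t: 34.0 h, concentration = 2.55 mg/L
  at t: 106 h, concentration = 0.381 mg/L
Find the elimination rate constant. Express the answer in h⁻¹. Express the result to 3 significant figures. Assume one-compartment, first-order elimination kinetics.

0.0264 h⁻¹

k = ln(C₁/C₂) / (t₂ − t₁) = ln(2.55/0.381) / (106 − 34.0)
  = 1.901 / 72.00 = 0.02640 h⁻¹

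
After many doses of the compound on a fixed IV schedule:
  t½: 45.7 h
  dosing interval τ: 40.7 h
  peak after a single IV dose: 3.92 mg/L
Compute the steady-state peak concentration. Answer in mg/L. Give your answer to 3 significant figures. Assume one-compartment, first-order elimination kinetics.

k = ln2 / t½ = 0.693147 / 45.7 = 0.01517 h⁻¹
e^(−kτ) = e^(−0.01517 × 40.7) = 0.5393
Accumulation ratio R = 1 / (1 − e^(−kτ)) = 1 / (1 − 0.5393) = 2.171
Steady-state peak = C₀ × R = 3.92 × 2.171 = 8.510 mg/L

8.51 mg/L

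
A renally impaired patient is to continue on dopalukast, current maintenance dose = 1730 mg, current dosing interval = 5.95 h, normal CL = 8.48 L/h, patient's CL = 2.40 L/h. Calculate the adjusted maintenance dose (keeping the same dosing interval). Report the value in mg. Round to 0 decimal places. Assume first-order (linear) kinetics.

490 mg

To keep the same average steady-state level, dosing rate must scale with clearance.
CL ratio = 2.40 / 8.48 = 0.2830
New dose (same interval) = 1730 × 0.2830 = 489.6 mg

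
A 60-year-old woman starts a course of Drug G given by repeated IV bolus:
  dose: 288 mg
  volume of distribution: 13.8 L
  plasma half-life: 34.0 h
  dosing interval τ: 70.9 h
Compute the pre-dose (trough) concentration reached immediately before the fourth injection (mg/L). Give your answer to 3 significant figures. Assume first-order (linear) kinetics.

6.35 mg/L

C₀ per dose = Dose / Vd = 288 / 13.8 = 20.87 mg/L
k = ln2 / t½ = 0.693147 / 34.0 = 0.02039 h⁻¹
Fraction remaining after one interval: r = e^(−kτ) = e^(−0.02039 × 70.9) = 0.2356
Before dose 4, 3 doses have been given (aged 1τ, 2τ, 3τ).
C_trough = C₀ × (r + r² + … + r^3) = C₀ × r(1−r^3)/(1−r)
        = 20.87 × 0.2356 × (1 − 0.01308) / (1 − 0.2356) = 6.348 mg/L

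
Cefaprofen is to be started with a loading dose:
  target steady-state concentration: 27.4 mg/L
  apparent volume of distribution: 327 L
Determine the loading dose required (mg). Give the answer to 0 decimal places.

8960 mg

LD = Css × Vd = 27.4 × 327 = 8960 mg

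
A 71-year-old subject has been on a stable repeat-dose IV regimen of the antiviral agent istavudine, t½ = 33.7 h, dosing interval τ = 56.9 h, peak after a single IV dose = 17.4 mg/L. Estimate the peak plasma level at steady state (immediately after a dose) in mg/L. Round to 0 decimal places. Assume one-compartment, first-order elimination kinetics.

k = ln2 / t½ = 0.693147 / 33.7 = 0.02057 h⁻¹
e^(−kτ) = e^(−0.02057 × 56.9) = 0.3102
Accumulation ratio R = 1 / (1 − e^(−kτ)) = 1 / (1 − 0.3102) = 1.450
Steady-state peak = C₀ × R = 17.4 × 1.450 = 25.23 mg/L

25 mg/L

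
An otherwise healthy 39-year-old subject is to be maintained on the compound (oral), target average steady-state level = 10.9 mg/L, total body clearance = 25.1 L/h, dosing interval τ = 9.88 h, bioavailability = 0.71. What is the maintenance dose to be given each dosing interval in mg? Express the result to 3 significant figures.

3810 mg

At steady state, F × (Dose/τ) = Css × CL.
Dose = Css × CL × τ / F = 10.9 × 25.10 × 9.88 / 0.71 = 3807 mg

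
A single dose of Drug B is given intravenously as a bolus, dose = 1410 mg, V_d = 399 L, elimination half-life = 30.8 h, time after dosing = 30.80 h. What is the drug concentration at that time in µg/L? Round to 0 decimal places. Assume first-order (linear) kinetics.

1767 µg/L

C₀ = Dose / Vd = 1410 / 399 = 3.534 mg/L
k = ln2 / t½ = 0.693147 / 30.8 = 0.02250 h⁻¹
t / t½ = 30.80 / 30.8 = 1 half-lives
C = C₀ × (1/2)^1 = 3.534 × 0.5000 = 1.767 mg/L
Convert: 1.767 mg/L × 1000 = 1767 µg/L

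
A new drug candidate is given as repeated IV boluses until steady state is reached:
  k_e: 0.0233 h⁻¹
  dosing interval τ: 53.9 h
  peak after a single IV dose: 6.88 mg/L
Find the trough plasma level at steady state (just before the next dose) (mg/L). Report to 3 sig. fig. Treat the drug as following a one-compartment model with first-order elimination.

2.74 mg/L

e^(−kτ) = e^(−0.02330 × 53.9) = 0.2848
Accumulation ratio R = 1 / (1 − e^(−kτ)) = 1 / (1 − 0.2848) = 1.398
Steady-state trough = C₀ × R × e^(−kτ) = 6.88 × 1.398 × 0.2848 = 2.739 mg/L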